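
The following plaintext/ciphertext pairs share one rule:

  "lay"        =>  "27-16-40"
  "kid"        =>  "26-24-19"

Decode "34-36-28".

sum

l is letter #12 and maps to 27: an offset of 15. Letters become their 1-based position plus 15 (so a→16, b→17, …).
Reversing it on 34-36-28: 34→(34−15)÷1=19=s, 36→(36−15)÷1=21=u, 28→(28−15)÷1=13=m.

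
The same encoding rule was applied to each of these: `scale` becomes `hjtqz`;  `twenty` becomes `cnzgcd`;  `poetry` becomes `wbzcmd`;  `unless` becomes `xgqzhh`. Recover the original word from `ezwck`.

depth

Treating letters as 0–25, the rule is x ↦ 21x + 19 (mod 26).
Undoing it on ezwck: e(4)→5·(4−19)≡3=d; z(25)→5·(25−19)≡4=e; w(22)→5·(22−19)≡15=p; c(2)→5·(2−19)≡19=t; k(10)→5·(10−19)≡7=h (all mod 26).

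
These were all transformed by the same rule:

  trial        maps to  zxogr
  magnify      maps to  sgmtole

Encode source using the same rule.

Compare letters: t→z is +6, r→x is +6, i→o is +6 — a constant shift. It's a constant shift of +6 (ROT6).
On source: s+6=y, o+6=u, u+6=a, r+6=x, c+6=i, e+6=k.

yuaxik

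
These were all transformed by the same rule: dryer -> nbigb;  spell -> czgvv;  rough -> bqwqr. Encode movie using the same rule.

Two shifts are in play — +2 for a/e/i/o/u, +10 for every other letter.
On movie: m(cons)+10=w, o(vowel)+2=q, v(cons)+10=f, i(vowel)+2=k, e(vowel)+2=g.

wqfkg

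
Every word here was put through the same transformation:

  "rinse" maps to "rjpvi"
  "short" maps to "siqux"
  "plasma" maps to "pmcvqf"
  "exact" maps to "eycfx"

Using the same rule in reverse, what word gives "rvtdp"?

rural

Each letter shifts forward by its position index (0, 1, 2, …) — the shift grows by one for each successive letter.
Decoding rvtdp: r−0=r, v−1=u, t−2=r, d−3=a, p−4=l.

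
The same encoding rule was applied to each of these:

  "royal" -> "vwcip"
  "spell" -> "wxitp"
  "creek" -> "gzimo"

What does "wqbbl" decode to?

Shifts by position in royal: pos 0: r→v (+4), pos 1: o→w (+8), pos 2: y→c (+4), pos 3: a→i (+8) — repeating every 2. A repeating key of period 2 is used — shifts +4, +8 over and over.
Reversing it on wqbbl: w−4=s, q−8=i, b−4=x, b−8=t, l−4=h.

sixth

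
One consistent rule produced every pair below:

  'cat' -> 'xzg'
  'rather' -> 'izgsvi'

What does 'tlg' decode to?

Each pair mirrors across the alphabet (c↔x, a↔z, t↔g): positions sum to 25. Each letter is replaced by its mirror in the alphabet: a↔z, b↔y, c↔x, and so on (the Atbash cipher).
Decoding tlg: t↔g, l↔o, g↔t.

got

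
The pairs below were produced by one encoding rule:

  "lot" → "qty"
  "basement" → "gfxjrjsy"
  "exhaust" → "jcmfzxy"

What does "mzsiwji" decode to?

It's a constant shift of +5 (ROT5).
Undoing it on mzsiwji: m−5=h, z−5=u, s−5=n, i−5=d, w−5=r, j−5=e, i−5=d.

hundred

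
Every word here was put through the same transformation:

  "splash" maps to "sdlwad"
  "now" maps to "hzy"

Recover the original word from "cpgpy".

The output letters match the input read backwards, each shifted +11: splash reversed is hsalps. Read the word backwards and shift each letter +11.
Reversing it on cpgpy: shift back: c−11=r, p−11=e, g−11=v, p−11=e, y−11=n → reven; then reverse → never.

never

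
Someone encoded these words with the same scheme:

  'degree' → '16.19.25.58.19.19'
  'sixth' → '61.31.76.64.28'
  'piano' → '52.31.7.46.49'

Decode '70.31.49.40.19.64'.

violet

The formula is n = 3×(alphabet index, a=1) + 4.
Reversing it on 70.31.49.40.19.64: 70→(70−4)÷3=22=v, 31→(31−4)÷3=9=i, 49→(49−4)÷3=15=o, 40→(40−4)÷3=12=l, 19→(19−4)÷3=5=e, 64→(64−4)÷3=20=t.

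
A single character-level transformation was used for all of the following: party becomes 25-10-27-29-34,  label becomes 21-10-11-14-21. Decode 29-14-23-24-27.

tenor

p is letter #16 and maps to 25: an offset of 9. The number is (letter's place in the alphabet, a=1) + 9.
Decoding 29-14-23-24-27: 29→(29−9)÷1=20=t, 14→(14−9)÷1=5=e, 23→(23−9)÷1=14=n, 24→(24−9)÷1=15=o, 27→(27−9)÷1=18=r.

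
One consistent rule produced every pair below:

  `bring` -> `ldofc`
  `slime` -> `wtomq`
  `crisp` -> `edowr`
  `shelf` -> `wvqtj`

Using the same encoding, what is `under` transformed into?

ifxqd

This is an affine cipher: with a=0,…,z=25, each position x becomes (19x+18) mod 26.
For under: u(20)→19·20+18≡8=i; n(13)→19·13+18≡5=f; d(3)→19·3+18≡23=x; e(4)→19·4+18≡16=q; r(17)→19·17+18≡3=d (all mod 26).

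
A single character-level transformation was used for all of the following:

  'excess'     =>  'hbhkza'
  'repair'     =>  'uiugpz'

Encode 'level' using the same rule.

oiaks

In excess: e→h is +3, x→b is +4, c→h is +5, e→k is +6 — the shift increases by 1 each position. Letter i (0-indexed) is shifted by i+3, so successive shifts are 3, 4, 5, ….
For level: l+3=o, e+4=i, v+5=a, e+6=k, l+7=s.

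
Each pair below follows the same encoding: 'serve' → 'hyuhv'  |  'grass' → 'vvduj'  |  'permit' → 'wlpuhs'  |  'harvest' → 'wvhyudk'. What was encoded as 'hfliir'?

office

Two steps: reverse the string, then apply a Caesar shift of +3.
Decoding hfliir: shift back: h−3=e, f−3=c, l−3=i, i−3=f, i−3=f, r−3=o → eciffo; then reverse → office.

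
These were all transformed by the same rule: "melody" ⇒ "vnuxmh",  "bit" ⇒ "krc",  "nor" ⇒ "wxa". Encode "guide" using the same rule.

This is a Caesar cipher with shift 9.
On guide: g+9=p, u+9=d, i+9=r, d+9=m, e+9=n.

pdrmn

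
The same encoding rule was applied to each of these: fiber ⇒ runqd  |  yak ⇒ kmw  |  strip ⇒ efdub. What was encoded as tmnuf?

habit

Compare letters: f→r is +12, i→u is +12, b→n is +12 — a constant shift. Each letter is shifted forward by 12 in the alphabet (a Caesar shift of +12).
Reversing it on tmnuf: t−12=h, m−12=a, n−12=b, u−12=i, f−12=t.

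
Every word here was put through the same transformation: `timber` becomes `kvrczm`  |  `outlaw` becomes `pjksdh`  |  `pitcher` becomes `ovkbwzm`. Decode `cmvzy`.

Each letter's alphabet position (a=0..z=25) is mapped through 25·x+3 mod 26 — an affine cipher.
Reversing it on cmvzy: c(2)→25·(2−3)≡1=b; m(12)→25·(12−3)≡17=r; v(21)→25·(21−3)≡8=i; z(25)→25·(25−3)≡4=e; y(24)→25·(24−3)≡5=f (all mod 26).

brief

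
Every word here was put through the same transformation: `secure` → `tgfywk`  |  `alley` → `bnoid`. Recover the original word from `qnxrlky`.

plunger

Each letter shifts forward by (position + 1), i.e. 1, 2, 3, … — the shift grows by one for each successive letter.
Reversing it on qnxrlky: q−1=p, n−2=l, x−3=u, r−4=n, l−5=g, k−6=e, y−7=r.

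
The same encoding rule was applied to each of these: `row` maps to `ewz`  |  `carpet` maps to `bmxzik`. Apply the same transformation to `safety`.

The word is reversed, then every letter is shifted forward by 8.
On safety: reverse → ytefas; then shift: y+8=g, t+8=b, e+8=m, f+8=n, a+8=i, s+8=a.

gbmnia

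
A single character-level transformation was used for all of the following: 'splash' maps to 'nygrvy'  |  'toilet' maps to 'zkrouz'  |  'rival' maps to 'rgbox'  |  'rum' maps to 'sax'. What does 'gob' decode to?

Two steps: reverse the string, then apply a Caesar shift of +6.
Undoing it on gob: shift back: g−6=a, o−6=i, b−6=v → aiv; then reverse → via.

via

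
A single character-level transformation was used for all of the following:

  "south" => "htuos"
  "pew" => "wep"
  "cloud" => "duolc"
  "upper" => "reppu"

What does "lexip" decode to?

pixel

It's just the letters in reverse order.
Decoding lexip: then reverse → pixel.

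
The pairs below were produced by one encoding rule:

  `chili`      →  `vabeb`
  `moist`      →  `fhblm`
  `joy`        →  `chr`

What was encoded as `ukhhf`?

Every letter moves 19 places later in the alphabet, wrapping around z→a.
Undoing it on ukhhf: u−19=b, k−19=r, h−19=o, h−19=o, f−19=m.

broom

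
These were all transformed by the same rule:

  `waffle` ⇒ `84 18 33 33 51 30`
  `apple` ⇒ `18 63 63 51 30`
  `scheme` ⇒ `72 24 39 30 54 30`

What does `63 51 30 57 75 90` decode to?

plenty

w(#23)→84 and a(#1)→18: differences scale by 3, so n = 3·pos + 15. Each letter becomes 3×(its alphabet position, a=1..z=26) + 15.
Decoding 63 51 30 57 75 90: 63→(63−15)÷3=16=p, 51→(51−15)÷3=12=l, 30→(30−15)÷3=5=e, 57→(57−15)÷3=14=n, 75→(75−15)÷3=20=t, 90→(90−15)÷3=25=y.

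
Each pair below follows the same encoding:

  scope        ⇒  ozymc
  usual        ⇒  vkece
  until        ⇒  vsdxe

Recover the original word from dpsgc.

swift

The output letters match the input read backwards, each shifted +10: scope reversed is epocs. Read the word backwards and shift each letter +10.
Undoing it on dpsgc: shift back: d−10=t, p−10=f, s−10=i, g−10=w, c−10=s → tfiws; then reverse → swift.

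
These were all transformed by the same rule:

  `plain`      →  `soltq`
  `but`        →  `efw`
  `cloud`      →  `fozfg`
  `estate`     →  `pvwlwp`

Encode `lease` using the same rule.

The shift depends on letter class: consonant p→s is +3, but vowel a→l is +11. Vowels shift forward by 11 and consonants shift forward by 3.
Applying it to lease: l(cons)+3=o, e(vowel)+11=p, a(vowel)+11=l, s(cons)+3=v, e(vowel)+11=p.

oplvp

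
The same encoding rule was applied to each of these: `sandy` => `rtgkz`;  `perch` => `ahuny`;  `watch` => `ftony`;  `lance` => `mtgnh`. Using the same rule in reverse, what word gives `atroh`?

Treating letters as 0–25, the rule is x ↦ 23x + 19 (mod 26).
Reversing it on atroh: a(0)→17·(0−19)≡15=p; t(19)→17·(19−19)≡0=a; r(17)→17·(17−19)≡18=s; o(14)→17·(14−19)≡19=t; h(7)→17·(7−19)≡4=e (all mod 26).

paste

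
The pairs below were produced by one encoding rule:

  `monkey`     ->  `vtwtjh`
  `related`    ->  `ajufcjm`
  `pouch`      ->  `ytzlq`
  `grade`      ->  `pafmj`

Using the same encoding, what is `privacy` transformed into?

yaneflh

Vowels shift forward by 5 and consonants shift forward by 9.
On privacy: p(cons)+9=y, r(cons)+9=a, i(vowel)+5=n, v(cons)+9=e, a(vowel)+5=f, c(cons)+9=l, y(cons)+9=h.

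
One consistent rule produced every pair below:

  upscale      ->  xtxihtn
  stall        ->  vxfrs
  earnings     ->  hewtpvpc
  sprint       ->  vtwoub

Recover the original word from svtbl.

In upscale: u→x is +3, p→t is +4, s→x is +5, c→i is +6 — the shift increases by 1 each position. The shift increases by 1 at each position, starting from +3: 3, 4, 5, ….
Decoding svtbl: s−3=p, v−4=r, t−5=o, b−6=v, l−7=e.

prove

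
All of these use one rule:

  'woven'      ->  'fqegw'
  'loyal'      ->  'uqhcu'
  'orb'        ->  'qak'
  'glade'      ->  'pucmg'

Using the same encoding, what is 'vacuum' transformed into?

eclwwv

The shift depends on letter class: consonant w→f is +9, but vowel o→q is +2. Vowels shift forward by 2 and consonants shift forward by 9.
Applying it to vacuum: v(cons)+9=e, a(vowel)+2=c, c(cons)+9=l, u(vowel)+2=w, u(vowel)+2=w, m(cons)+9=v.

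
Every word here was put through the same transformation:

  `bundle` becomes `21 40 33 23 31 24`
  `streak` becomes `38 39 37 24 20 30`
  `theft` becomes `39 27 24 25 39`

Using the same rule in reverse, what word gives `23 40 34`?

duo

b is letter #2 and maps to 21: an offset of 19. The number is (letter's place in the alphabet, a=1) + 19.
Decoding 23 40 34: 23→(23−19)÷1=4=d, 40→(40−19)÷1=21=u, 34→(34−19)÷1=15=o.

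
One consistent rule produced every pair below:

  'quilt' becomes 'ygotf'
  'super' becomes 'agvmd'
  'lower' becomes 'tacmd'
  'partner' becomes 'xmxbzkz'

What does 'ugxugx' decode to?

murmur

Shifts by position in quilt: pos 0: q→y (+8), pos 1: u→g (+12), pos 2: i→o (+6), pos 3: l→t (+8), pos 4: t→f (+12) — repeating every 3. The shifts repeat in a cycle of length 3: positions 0,1,… shift by +8, +12, +6, then the pattern repeats.
Reversing it on ugxugx: u−8=m, g−12=u, x−6=r, u−8=m, g−12=u, x−6=r.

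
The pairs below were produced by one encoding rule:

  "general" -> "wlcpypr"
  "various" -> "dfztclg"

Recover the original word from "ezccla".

Read the word backwards and shift each letter +11.
Undoing it on ezccla: shift back: e−11=t, z−11=o, c−11=r, c−11=r, l−11=a, a−11=p → torrap; then reverse → parrot.

parrot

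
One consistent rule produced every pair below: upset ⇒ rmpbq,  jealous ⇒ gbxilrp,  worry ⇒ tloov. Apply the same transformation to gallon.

dxiilk

This is a Caesar cipher with shift 23.
Applying it to gallon: g+23=d, a+23=x, l+23=i, l+23=i, o+23=l, n+23=k.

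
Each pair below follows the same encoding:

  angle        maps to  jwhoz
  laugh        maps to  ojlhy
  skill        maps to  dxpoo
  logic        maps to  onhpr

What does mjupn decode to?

ratio

Each letter's alphabet position (a=0..z=25) is mapped through 17·x+9 mod 26 — an affine cipher.
Decoding mjupn: m(12)→23·(12−9)≡17=r; j(9)→23·(9−9)≡0=a; u(20)→23·(20−9)≡19=t; p(15)→23·(15−9)≡8=i; n(13)→23·(13−9)≡14=o (all mod 26).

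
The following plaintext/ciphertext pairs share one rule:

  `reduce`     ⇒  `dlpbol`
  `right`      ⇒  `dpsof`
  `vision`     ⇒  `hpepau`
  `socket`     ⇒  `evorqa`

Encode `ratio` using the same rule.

dhfpa

Shifts by position in reduce: pos 0: r→d (+12), pos 1: e→l (+7), pos 2: d→p (+12), pos 3: u→b (+7) — repeating every 2. It's a Vigenère-style cipher with numeric key [12,7]: position i shifts by key[i mod 2].
On ratio: r+12=d, a+7=h, t+12=f, i+7=p, o+12=a.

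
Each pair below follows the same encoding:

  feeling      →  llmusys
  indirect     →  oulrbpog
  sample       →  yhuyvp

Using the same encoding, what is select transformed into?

yltnme

In feeling: f→l is +6, e→l is +7, e→m is +8, l→u is +9 — the shift increases by 1 each position. Each letter shifts forward by (position + 6), i.e. 6, 7, 8, … — the shift grows by one for each successive letter.
Applying it to select: s+6=y, e+7=l, l+8=t, e+9=n, c+10=m, t+11=e.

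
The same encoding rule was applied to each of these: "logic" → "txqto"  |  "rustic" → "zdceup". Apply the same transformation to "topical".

The shift increases by 1 at each position, starting from +8: 8, 9, 10, ….
For topical: t+8=b, o+9=x, p+10=z, i+11=t, c+12=o, a+13=n, l+14=z.

bxztonz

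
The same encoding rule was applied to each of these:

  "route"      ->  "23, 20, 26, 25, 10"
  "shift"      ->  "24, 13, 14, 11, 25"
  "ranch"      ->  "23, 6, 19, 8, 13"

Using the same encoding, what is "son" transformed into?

24, 20, 19

r is letter #18 and maps to 23: an offset of 5. Each letter is replaced by its alphabet position (a=1..z=26) + 5.
On son: s=19→24, o=15→20, n=14→19.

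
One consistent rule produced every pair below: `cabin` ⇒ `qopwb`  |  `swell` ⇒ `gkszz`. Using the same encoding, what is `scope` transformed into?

Compare letters: c→q is +14, a→o is +14, b→p is +14 — a constant shift. It's a constant shift of +14 (ROT14).
For scope: s+14=g, c+14=q, o+14=c, p+14=d, e+14=s.

gqcds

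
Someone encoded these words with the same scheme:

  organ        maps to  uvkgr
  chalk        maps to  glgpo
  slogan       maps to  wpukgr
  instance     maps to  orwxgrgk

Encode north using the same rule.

The shift depends on letter class: consonant r→v is +4, but vowel o→u is +6. Vowels shift forward by 6 and consonants shift forward by 4.
On north: n(cons)+4=r, o(vowel)+6=u, r(cons)+4=v, t(cons)+4=x, h(cons)+4=l.

ruvxl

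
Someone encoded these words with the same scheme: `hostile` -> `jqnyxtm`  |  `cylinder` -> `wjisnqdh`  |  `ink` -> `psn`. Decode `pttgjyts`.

notebook

The output letters match the input read backwards, each shifted +5: hostile reversed is elitsoh. Two steps: reverse the string, then apply a Caesar shift of +5.
Reversing it on pttgjyts: shift back: p−5=k, t−5=o, t−5=o, g−5=b, j−5=e, y−5=t, t−5=o, s−5=n → koobeton; then reverse → notebook.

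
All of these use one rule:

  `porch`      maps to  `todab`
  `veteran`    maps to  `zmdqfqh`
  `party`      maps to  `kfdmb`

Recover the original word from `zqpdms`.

The word is reversed, then every letter is shifted forward by 12.
Reversing it on zqpdms: shift back: z−12=n, q−12=e, p−12=d, d−12=r, m−12=a, s−12=g → nedrag; then reverse → garden.

garden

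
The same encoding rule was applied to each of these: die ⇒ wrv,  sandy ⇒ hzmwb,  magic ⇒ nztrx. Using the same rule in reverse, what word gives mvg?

Each pair mirrors across the alphabet (d↔w, i↔r, e↔v): positions sum to 25. This is the alphabet-reversal cipher (Atbash): a becomes z, b becomes y, etc.
Reversing it on mvg: m↔n, v↔e, g↔t.

net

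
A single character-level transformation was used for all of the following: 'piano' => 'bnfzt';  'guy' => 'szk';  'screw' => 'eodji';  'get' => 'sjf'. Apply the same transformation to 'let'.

The rule splits by letter class: vowels +5, consonants +12.
Applying it to let: l(cons)+12=x, e(vowel)+5=j, t(cons)+12=f.

xjf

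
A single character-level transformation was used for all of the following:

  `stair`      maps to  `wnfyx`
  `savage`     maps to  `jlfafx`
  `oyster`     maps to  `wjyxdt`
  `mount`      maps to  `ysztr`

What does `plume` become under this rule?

Read the word backwards and shift each letter +5.
For plume: reverse → emulp; then shift: e+5=j, m+5=r, u+5=z, l+5=q, p+5=u.

jrzqu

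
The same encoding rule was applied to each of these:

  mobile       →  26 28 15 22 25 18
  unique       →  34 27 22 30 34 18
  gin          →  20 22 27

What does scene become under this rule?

The number is (letter's place in the alphabet, a=1) + 13.
Applying it to scene: s=19→32, c=3→16, e=5→18, n=14→27, e=5→18.

32 16 18 27 18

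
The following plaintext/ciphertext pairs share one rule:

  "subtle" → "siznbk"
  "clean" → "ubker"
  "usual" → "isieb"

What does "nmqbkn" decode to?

toilet

s(18)→s(18) and u(20)→i(8) fit y≡21x+4 (mod 26); the inverse of 21 mod 26 is 5. Each letter's alphabet position (a=0..z=25) is mapped through 21·x+4 mod 26 — an affine cipher.
Decoding nmqbkn: n(13)→5·(13−4)≡19=t; m(12)→5·(12−4)≡14=o; q(16)→5·(16−4)≡8=i; b(1)→5·(1−4)≡11=l; k(10)→5·(10−4)≡4=e; n(13)→5·(13−4)≡19=t (all mod 26).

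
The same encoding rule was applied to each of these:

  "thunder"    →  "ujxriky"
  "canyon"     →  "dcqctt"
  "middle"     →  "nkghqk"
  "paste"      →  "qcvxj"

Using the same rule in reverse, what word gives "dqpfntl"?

In thunder: t→u is +1, h→j is +2, u→x is +3, n→r is +4 — the shift increases by 1 each position. Letter i (0-indexed) is shifted by i+1, so successive shifts are 1, 2, 3, ….
Undoing it on dqpfntl: d−1=c, q−2=o, p−3=m, f−4=b, n−5=i, t−6=n, l−7=e.

combine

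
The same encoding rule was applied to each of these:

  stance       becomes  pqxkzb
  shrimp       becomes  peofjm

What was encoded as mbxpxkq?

Compare letters: s→p is +23, t→q is +23, a→x is +23 — a constant shift. Each letter is shifted forward by 23 in the alphabet (a Caesar shift of +23).
Decoding mbxpxkq: m−23=p, b−23=e, x−23=a, p−23=s, x−23=a, k−23=n, q−23=t.

peasant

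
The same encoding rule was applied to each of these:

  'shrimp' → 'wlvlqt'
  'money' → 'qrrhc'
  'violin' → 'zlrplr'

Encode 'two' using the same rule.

xar

The shift depends on letter class: consonant s→w is +4, but vowel i→l is +3. The rule splits by letter class: vowels +3, consonants +4.
On two: t(cons)+4=x, w(cons)+4=a, o(vowel)+3=r.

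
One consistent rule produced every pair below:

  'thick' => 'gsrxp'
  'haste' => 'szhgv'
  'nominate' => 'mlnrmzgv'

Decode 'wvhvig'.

This is the alphabet-reversal cipher (Atbash): a becomes z, b becomes y, etc.
Reversing it on wvhvig: w↔d, v↔e, h↔s, v↔e, i↔r, g↔t.

desert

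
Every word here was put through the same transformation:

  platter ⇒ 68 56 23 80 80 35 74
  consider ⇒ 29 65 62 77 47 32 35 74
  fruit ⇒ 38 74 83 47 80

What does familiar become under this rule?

p(#16)→68 and l(#12)→56: differences scale by 3, so n = 3·pos + 20. The formula is n = 3×(alphabet index, a=1) + 20.
Applying it to familiar: f=6→38, a=1→23, m=13→59, i=9→47, l=12→56, i=9→47, a=1→23, r=18→74.

38 23 59 47 56 47 23 74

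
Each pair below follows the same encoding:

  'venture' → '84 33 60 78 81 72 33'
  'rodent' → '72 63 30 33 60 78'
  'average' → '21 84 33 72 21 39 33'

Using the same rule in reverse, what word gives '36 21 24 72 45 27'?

v(#22)→84 and e(#5)→33: differences scale by 3, so n = 3·pos + 18. Each letter becomes 3×(its alphabet position, a=1..z=26) + 18.
Undoing it on 36 21 24 72 45 27: 36→(36−18)÷3=6=f, 21→(21−18)÷3=1=a, 24→(24−18)÷3=2=b, 72→(72−18)÷3=18=r, 45→(45−18)÷3=9=i, 27→(27−18)÷3=3=c.

fabric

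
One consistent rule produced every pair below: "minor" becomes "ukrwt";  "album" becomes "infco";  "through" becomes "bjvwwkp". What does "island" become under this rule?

qupiph

Shifts by position in minor: pos 0: m→u (+8), pos 1: i→k (+2), pos 2: n→r (+4), pos 3: o→w (+8), pos 4: r→t (+2) — repeating every 3. It's a Vigenère-style cipher with numeric key [8,2,4]: position i shifts by key[i mod 3].
For island: i+8=q, s+2=u, l+4=p, a+8=i, n+2=p, d+4=h.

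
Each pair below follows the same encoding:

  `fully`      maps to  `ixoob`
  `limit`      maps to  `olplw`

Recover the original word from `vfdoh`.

scale

Every letter moves 3 places later in the alphabet, wrapping around z→a.
Decoding vfdoh: v−3=s, f−3=c, d−3=a, o−3=l, h−3=e.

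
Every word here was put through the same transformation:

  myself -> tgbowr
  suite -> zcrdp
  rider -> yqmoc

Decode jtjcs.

clash

In myself: m→t is +7, y→g is +8, s→b is +9, e→o is +10 — the shift increases by 1 each position. Letter i (0-indexed) is shifted by i+7, so successive shifts are 7, 8, 9, ….
Undoing it on jtjcs: j−7=c, t−8=l, j−9=a, c−10=s, s−11=h.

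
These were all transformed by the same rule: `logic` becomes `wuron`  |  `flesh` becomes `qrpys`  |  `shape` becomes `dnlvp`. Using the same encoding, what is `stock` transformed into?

A repeating key of period 2 is used — shifts +11, +6 over and over.
On stock: s+11=d, t+6=z, o+11=z, c+6=i, k+11=v.

dzziv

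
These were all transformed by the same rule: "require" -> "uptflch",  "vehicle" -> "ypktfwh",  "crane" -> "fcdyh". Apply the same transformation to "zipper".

The shifts repeat in a cycle of length 2: positions 0,1,… shift by +3, +11, then the pattern repeats.
For zipper: z+3=c, i+11=t, p+3=s, p+11=a, e+3=h, r+11=c.

ctsahc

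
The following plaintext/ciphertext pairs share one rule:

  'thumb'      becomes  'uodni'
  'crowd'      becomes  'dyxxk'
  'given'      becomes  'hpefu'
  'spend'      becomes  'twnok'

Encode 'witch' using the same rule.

xpcdo

Shifts by position in thumb: pos 0: t→u (+1), pos 1: h→o (+7), pos 2: u→d (+9), pos 3: m→n (+1), pos 4: b→i (+7) — repeating every 3. It's a Vigenère-style cipher with numeric key [1,7,9]: position i shifts by key[i mod 3].
For witch: w+1=x, i+7=p, t+9=c, c+1=d, h+7=o.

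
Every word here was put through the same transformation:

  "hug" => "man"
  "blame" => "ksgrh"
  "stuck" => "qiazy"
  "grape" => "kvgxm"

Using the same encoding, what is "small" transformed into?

The output letters match the input read backwards, each shifted +6: hug reversed is guh. Two steps: reverse the string, then apply a Caesar shift of +6.
For small: reverse → llams; then shift: l+6=r, l+6=r, a+6=g, m+6=s, s+6=y.

rrgsy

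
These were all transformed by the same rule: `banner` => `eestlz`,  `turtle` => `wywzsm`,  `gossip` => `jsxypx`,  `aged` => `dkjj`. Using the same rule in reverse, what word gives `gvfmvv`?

dragon

In banner: b→e is +3, a→e is +4, n→s is +5, n→t is +6 — the shift increases by 1 each position. Each letter shifts forward by (position + 3), i.e. 3, 4, 5, … — the shift grows by one for each successive letter.
Decoding gvfmvv: g−3=d, v−4=r, f−5=a, m−6=g, v−7=o, v−8=n.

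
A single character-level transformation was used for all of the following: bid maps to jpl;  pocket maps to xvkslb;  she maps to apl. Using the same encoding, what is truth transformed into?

bzbbp

The shift depends on letter class: consonant b→j is +8, but vowel i→p is +7. Vowels shift forward by 7 and consonants shift forward by 8.
Applying it to truth: t(cons)+8=b, r(cons)+8=z, u(vowel)+7=b, t(cons)+8=b, h(cons)+8=p.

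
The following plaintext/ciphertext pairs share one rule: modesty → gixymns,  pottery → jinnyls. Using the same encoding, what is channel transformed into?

Compare letters: m→g is +20, o→i is +20, d→x is +20 — a constant shift. This is a Caesar cipher with shift 20.
For channel: c+20=w, h+20=b, a+20=u, n+20=h, n+20=h, e+20=y, l+20=f.

wbuhhyf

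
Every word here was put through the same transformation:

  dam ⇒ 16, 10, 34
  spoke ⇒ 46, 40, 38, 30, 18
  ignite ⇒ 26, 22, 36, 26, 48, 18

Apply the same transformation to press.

With a=1..z=26, the number is 2·pos + 8.
Applying it to press: p=16→40, r=18→44, e=5→18, s=19→46, s=19→46.

40, 44, 18, 46, 46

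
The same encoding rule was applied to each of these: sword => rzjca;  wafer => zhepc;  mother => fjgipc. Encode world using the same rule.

zjcqa

s(18)→r(17) and w(22)→z(25) fit y≡15x+7 (mod 26); the inverse of 15 mod 26 is 7. This is an affine cipher: with a=0,…,z=25, each position x becomes (15x+7) mod 26.
Applying it to world: w(22)→15·22+7≡25=z; o(14)→15·14+7≡9=j; r(17)→15·17+7≡2=c; l(11)→15·11+7≡16=q; d(3)→15·3+7≡0=a (all mod 26).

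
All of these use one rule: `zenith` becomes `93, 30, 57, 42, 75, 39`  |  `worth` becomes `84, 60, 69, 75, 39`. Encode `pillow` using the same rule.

63, 42, 51, 51, 60, 84

z(#26)→93 and e(#5)→30: differences scale by 3, so n = 3·pos + 15. With a=1..z=26, the number is 3·pos + 15.
Applying it to pillow: p=16→63, i=9→42, l=12→51, l=12→51, o=15→60, w=23→84.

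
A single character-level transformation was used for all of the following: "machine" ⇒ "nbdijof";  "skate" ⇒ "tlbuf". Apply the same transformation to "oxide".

Compare letters: m→n is +1, a→b is +1, c→d is +1 — a constant shift. This is a Caesar cipher with shift 1.
On oxide: o+1=p, x+1=y, i+1=j, d+1=e, e+1=f.

pyjef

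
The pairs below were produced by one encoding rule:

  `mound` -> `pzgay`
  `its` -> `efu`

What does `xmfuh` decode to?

The output letters match the input read backwards, each shifted +12: mound reversed is dnuom. The word is reversed, then every letter is shifted forward by 12.
Reversing it on xmfuh: shift back: x−12=l, m−12=a, f−12=t, u−12=i, h−12=v → lativ; then reverse → vital.

vital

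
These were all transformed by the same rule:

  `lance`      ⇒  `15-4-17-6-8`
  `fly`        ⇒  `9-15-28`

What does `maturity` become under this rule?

The number is (letter's place in the alphabet, a=1) + 3.
For maturity: m=13→16, a=1→4, t=20→23, u=21→24, r=18→21, i=9→12, t=20→23, y=25→28.

16-4-23-24-21-12-23-28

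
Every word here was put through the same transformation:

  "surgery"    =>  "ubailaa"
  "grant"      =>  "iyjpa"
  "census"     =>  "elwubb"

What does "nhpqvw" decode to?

lagoon

A repeating key of period 3 is used — shifts +2, +7, +9 over and over.
Reversing it on nhpqvw: n−2=l, h−7=a, p−9=g, q−2=o, v−7=o, w−9=n.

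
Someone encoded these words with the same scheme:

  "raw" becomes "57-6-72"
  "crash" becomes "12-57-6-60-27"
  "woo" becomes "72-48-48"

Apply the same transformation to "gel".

24-18-39

r(#18)→57 and a(#1)→6: differences scale by 3, so n = 3·pos + 3. Each letter becomes 3×(its alphabet position, a=1..z=26) + 3.
For gel: g=7→24, e=5→18, l=12→39.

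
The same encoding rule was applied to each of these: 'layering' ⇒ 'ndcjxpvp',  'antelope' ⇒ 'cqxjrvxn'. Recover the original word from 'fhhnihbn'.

dedicate

In layering: l→n is +2, a→d is +3, y→c is +4, e→j is +5 — the shift increases by 1 each position. Each letter shifts forward by (position + 2), i.e. 2, 3, 4, … — the shift grows by one for each successive letter.
Decoding fhhnihbn: f−2=d, h−3=e, h−4=d, n−5=i, i−6=c, h−7=a, b−8=t, n−9=e.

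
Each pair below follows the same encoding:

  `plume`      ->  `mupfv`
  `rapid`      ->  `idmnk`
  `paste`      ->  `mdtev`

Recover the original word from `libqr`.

wrong

Treating letters as 0–25, the rule is x ↦ 11x + 3 (mod 26).
Reversing it on libqr: l(11)→19·(11−3)≡22=w; i(8)→19·(8−3)≡17=r; b(1)→19·(1−3)≡14=o; q(16)→19·(16−3)≡13=n; r(17)→19·(17−3)≡6=g (all mod 26).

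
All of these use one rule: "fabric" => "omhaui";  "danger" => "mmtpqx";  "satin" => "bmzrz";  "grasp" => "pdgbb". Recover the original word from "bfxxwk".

Shifts by position in fabric: pos 0: f→o (+9), pos 1: a→m (+12), pos 2: b→h (+6), pos 3: r→a (+9), pos 4: i→u (+12), pos 5: c→i (+6) — repeating every 3. A repeating key of period 3 is used — shifts +9, +12, +6 over and over.
Decoding bfxxwk: b−9=s, f−12=t, x−6=r, x−9=o, w−12=k, k−6=e.

stroke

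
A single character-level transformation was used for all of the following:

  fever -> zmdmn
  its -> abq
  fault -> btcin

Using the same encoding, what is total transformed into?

Two steps: reverse the string, then apply a Caesar shift of +8.
On total: reverse → latot; then shift: l+8=t, a+8=i, t+8=b, o+8=w, t+8=b.

tibwb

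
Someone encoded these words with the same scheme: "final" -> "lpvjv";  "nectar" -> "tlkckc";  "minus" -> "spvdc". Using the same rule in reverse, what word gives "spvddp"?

In final: f→l is +6, i→p is +7, n→v is +8, a→j is +9 — the shift increases by 1 each position. Letter i (0-indexed) is shifted by i+6, so successive shifts are 6, 7, 8, ….
Undoing it on spvddp: s−6=m, p−7=i, v−8=n, d−9=u, d−10=t, p−11=e.

minute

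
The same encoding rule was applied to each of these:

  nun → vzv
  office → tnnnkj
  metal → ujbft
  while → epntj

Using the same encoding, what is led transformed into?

tjl

The shift depends on letter class: consonant n→v is +8, but vowel u→z is +5. The rule splits by letter class: vowels +5, consonants +8.
For led: l(cons)+8=t, e(vowel)+5=j, d(cons)+8=l.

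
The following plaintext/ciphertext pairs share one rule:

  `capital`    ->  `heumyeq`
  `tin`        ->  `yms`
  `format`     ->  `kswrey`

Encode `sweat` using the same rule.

The shift depends on letter class: consonant c→h is +5, but vowel a→e is +4. Two shifts are in play — +4 for a/e/i/o/u, +5 for every other letter.
On sweat: s(cons)+5=x, w(cons)+5=b, e(vowel)+4=i, a(vowel)+4=e, t(cons)+5=y.

xbiey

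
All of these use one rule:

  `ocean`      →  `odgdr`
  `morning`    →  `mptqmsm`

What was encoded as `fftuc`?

In ocean: o→o is +0, c→d is +1, e→g is +2, a→d is +3 — the shift increases by 1 each position. Letter i (0-indexed) is shifted by i+0, so successive shifts are 0, 1, 2, ….
Undoing it on fftuc: f−0=f, f−1=e, t−2=r, u−3=r, c−4=y.

ferry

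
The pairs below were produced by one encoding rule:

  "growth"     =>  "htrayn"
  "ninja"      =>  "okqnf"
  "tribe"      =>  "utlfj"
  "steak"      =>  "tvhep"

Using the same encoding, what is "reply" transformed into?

In growth: g→h is +1, r→t is +2, o→r is +3, w→a is +4 — the shift increases by 1 each position. Letter i (0-indexed) is shifted by i+1, so successive shifts are 1, 2, 3, ….
For reply: r+1=s, e+2=g, p+3=s, l+4=p, y+5=d.

sgspd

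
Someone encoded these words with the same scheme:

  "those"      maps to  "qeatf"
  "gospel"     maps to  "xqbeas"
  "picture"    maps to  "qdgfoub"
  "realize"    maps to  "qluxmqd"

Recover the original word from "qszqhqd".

The word is reversed, then every letter is shifted forward by 12.
Undoing it on qszqhqd: shift back: q−12=e, s−12=g, z−12=n, q−12=e, h−12=v, q−12=e, d−12=r → egnever; then reverse → revenge.

revenge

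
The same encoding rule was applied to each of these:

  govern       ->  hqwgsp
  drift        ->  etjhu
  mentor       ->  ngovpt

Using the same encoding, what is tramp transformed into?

Shifts by position in govern: pos 0: g→h (+1), pos 1: o→q (+2), pos 2: v→w (+1), pos 3: e→g (+2) — repeating every 2. The shifts repeat in a cycle of length 2: positions 0,1,… shift by +1, +2, then the pattern repeats.
Applying it to tramp: t+1=u, r+2=t, a+1=b, m+2=o, p+1=q.

utboq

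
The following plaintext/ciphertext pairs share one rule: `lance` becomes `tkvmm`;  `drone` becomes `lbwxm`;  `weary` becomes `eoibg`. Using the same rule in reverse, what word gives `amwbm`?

score

Shifts by position in lance: pos 0: l→t (+8), pos 1: a→k (+10), pos 2: n→v (+8), pos 3: c→m (+10) — repeating every 2. The shifts repeat in a cycle of length 2: positions 0,1,… shift by +8, +10, then the pattern repeats.
Undoing it on amwbm: a−8=s, m−10=c, w−8=o, b−10=r, m−8=e.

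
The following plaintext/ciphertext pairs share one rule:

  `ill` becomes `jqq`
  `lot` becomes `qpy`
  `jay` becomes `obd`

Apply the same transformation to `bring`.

The shift depends on letter class: consonant l→q is +5, but vowel i→j is +1. Two shifts are in play — +1 for a/e/i/o/u, +5 for every other letter.
Applying it to bring: b(cons)+5=g, r(cons)+5=w, i(vowel)+1=j, n(cons)+5=s, g(cons)+5=l.

gwjsl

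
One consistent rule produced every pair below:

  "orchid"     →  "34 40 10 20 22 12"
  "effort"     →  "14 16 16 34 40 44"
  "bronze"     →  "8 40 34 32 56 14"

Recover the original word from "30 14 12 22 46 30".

o(#15)→34 and r(#18)→40: differences scale by 2, so n = 2·pos + 4. With a=1..z=26, the number is 2·pos + 4.
Undoing it on 30 14 12 22 46 30: 30→(30−4)÷2=13=m, 14→(14−4)÷2=5=e, 12→(12−4)÷2=4=d, 22→(22−4)÷2=9=i, 46→(46−4)÷2=21=u, 30→(30−4)÷2=13=m.

medium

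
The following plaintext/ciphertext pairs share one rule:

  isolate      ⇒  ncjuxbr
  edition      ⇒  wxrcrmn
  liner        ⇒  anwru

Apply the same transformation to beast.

cbjnk

The output letters match the input read backwards, each shifted +9: isolate reversed is etalosi. Two steps: reverse the string, then apply a Caesar shift of +9.
On beast: reverse → tsaeb; then shift: t+9=c, s+9=b, a+9=j, e+9=n, b+9=k.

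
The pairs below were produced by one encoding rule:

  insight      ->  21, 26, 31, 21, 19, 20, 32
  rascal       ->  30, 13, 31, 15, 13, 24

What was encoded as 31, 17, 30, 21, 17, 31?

The number is (letter's place in the alphabet, a=1) + 12.
Undoing it on 31, 17, 30, 21, 17, 31: 31→(31−12)÷1=19=s, 17→(17−12)÷1=5=e, 30→(30−12)÷1=18=r, 21→(21−12)÷1=9=i, 17→(17−12)÷1=5=e, 31→(31−12)÷1=19=s.

series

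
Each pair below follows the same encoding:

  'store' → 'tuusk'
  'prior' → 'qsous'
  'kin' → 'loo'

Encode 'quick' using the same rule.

raodl

The shift depends on letter class: consonant s→t is +1, but vowel o→u is +6. Two shifts are in play — +6 for a/e/i/o/u, +1 for every other letter.
Applying it to quick: q(cons)+1=r, u(vowel)+6=a, i(vowel)+6=o, c(cons)+1=d, k(cons)+1=l.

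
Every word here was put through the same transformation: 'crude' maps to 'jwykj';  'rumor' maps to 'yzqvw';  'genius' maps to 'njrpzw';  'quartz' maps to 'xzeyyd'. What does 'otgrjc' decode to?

hockey

Shifts by position in crude: pos 0: c→j (+7), pos 1: r→w (+5), pos 2: u→y (+4), pos 3: d→k (+7), pos 4: e→j (+5) — repeating every 3. It's a Vigenère-style cipher with numeric key [7,5,4]: position i shifts by key[i mod 3].
Reversing it on otgrjc: o−7=h, t−5=o, g−4=c, r−7=k, j−5=e, c−4=y.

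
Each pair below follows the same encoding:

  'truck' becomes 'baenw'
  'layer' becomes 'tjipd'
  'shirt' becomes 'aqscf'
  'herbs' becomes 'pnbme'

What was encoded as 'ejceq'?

The shift increases by 1 at each position, starting from +8: 8, 9, 10, ….
Decoding ejceq: e−8=w, j−9=a, c−10=s, e−11=t, q−12=e.

waste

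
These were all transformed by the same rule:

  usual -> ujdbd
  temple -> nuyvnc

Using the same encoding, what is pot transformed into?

Read the word backwards and shift each letter +9.
Applying it to pot: reverse → top; then shift: t+9=c, o+9=x, p+9=y.

cxy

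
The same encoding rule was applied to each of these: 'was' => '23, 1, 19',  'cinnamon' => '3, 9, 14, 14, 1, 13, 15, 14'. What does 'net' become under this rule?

14, 5, 20

w is letter #23 and maps to 23: an offset of 0. Letters become their 1-indexed alphabet positions: a=1 … z=26.
For net: n=14→14, e=5→5, t=20→20.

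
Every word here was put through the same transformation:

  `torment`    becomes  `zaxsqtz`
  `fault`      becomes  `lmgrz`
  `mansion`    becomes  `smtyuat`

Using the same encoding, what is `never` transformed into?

The shift depends on letter class: consonant t→z is +6, but vowel o→a is +12. The rule splits by letter class: vowels +12, consonants +6.
For never: n(cons)+6=t, e(vowel)+12=q, v(cons)+6=b, e(vowel)+12=q, r(cons)+6=x.

tqbqx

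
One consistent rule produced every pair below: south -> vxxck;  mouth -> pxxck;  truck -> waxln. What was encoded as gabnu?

Shifts by position in south: pos 0: s→v (+3), pos 1: o→x (+9), pos 2: u→x (+3), pos 3: t→c (+9) — repeating every 2. It's a Vigenère-style cipher with numeric key [3,9]: position i shifts by key[i mod 2].
Reversing it on gabnu: g−3=d, a−9=r, b−3=y, n−9=e, u−3=r.

dryer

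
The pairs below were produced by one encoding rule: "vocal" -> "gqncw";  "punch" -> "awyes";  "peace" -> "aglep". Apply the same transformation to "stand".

dvlpo

Shifts by position in vocal: pos 0: v→g (+11), pos 1: o→q (+2), pos 2: c→n (+11), pos 3: a→c (+2) — repeating every 2. It's a Vigenère-style cipher with numeric key [11,2]: position i shifts by key[i mod 2].
For stand: s+11=d, t+2=v, a+11=l, n+2=p, d+11=o.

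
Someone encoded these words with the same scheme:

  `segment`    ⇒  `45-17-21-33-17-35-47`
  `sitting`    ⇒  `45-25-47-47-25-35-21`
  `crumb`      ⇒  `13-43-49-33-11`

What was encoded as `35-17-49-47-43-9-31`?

s(#19)→45 and e(#5)→17: differences scale by 2, so n = 2·pos + 7. The formula is n = 2×(alphabet index, a=1) + 7.
Undoing it on 35-17-49-47-43-9-31: 35→(35−7)÷2=14=n, 17→(17−7)÷2=5=e, 49→(49−7)÷2=21=u, 47→(47−7)÷2=20=t, 43→(43−7)÷2=18=r, 9→(9−7)÷2=1=a, 31→(31−7)÷2=12=l.

neutral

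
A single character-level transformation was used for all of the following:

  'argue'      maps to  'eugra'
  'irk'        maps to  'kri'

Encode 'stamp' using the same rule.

The output letters match the input read backwards: argue reversed is eugra. The word is simply reversed.
On stamp: reverse → pmats.

pmats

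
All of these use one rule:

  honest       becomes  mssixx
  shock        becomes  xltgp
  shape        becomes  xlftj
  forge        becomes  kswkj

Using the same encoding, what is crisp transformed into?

Shifts by position in honest: pos 0: h→m (+5), pos 1: o→s (+4), pos 2: n→s (+5), pos 3: e→i (+4) — repeating every 2. The shifts repeat in a cycle of length 2: positions 0,1,… shift by +5, +4, then the pattern repeats.
On crisp: c+5=h, r+4=v, i+5=n, s+4=w, p+5=u.

hvnwu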